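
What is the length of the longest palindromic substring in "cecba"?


Input: "cecba"
Checking substrings for palindromes:
  [0:3] "cec" (len 3) => palindrome
Longest palindromic substring: "cec" with length 3

3


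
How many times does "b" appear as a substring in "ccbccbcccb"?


Searching for "b" in "ccbccbcccb"
Scanning each position:
  Position 0: "c" => no
  Position 1: "c" => no
  Position 2: "b" => MATCH
  Position 3: "c" => no
  Position 4: "c" => no
  Position 5: "b" => MATCH
  Position 6: "c" => no
  Position 7: "c" => no
  Position 8: "c" => no
  Position 9: "b" => MATCH
Total occurrences: 3

3


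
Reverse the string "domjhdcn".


Input: domjhdcn
Reading characters right to left:
  Position 7: 'n'
  Position 6: 'c'
  Position 5: 'd'
  Position 4: 'h'
  Position 3: 'j'
  Position 2: 'm'
  Position 1: 'o'
  Position 0: 'd'
Reversed: ncdhjmod

ncdhjmod


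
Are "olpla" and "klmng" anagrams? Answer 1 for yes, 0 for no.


Strings: "olpla", "klmng"
Sorted first:  allop
Sorted second: gklmn
Differ at position 0: 'a' vs 'g' => not anagrams

0


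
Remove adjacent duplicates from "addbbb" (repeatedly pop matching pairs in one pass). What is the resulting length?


Input: addbbb
Stack-based adjacent duplicate removal:
  Read 'a': push. Stack: a
  Read 'd': push. Stack: ad
  Read 'd': matches stack top 'd' => pop. Stack: a
  Read 'b': push. Stack: ab
  Read 'b': matches stack top 'b' => pop. Stack: a
  Read 'b': push. Stack: ab
Final stack: "ab" (length 2)

2


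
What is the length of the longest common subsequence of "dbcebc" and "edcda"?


LCS of "dbcebc" and "edcda"
DP table:
           e    d    c    d    a
      0    0    0    0    0    0
  d   0    0    1    1    1    1
  b   0    0    1    1    1    1
  c   0    0    1    2    2    2
  e   0    1    1    2    2    2
  b   0    1    1    2    2    2
  c   0    1    1    2    2    2
LCS length = dp[6][5] = 2

2


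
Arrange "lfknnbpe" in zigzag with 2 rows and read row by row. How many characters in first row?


Zigzag "lfknnbpe" into 2 rows:
Placing characters:
  'l' => row 0
  'f' => row 1
  'k' => row 0
  'n' => row 1
  'n' => row 0
  'b' => row 1
  'p' => row 0
  'e' => row 1
Rows:
  Row 0: "lknp"
  Row 1: "fnbe"
First row length: 4

4


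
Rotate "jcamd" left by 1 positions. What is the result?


Input: "jcamd", rotate left by 1
First 1 characters: "j"
Remaining characters: "camd"
Concatenate remaining + first: "camd" + "j" = "camdj"

camdj


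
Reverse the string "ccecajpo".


Input: ccecajpo
Reading characters right to left:
  Position 7: 'o'
  Position 6: 'p'
  Position 5: 'j'
  Position 4: 'a'
  Position 3: 'c'
  Position 2: 'e'
  Position 1: 'c'
  Position 0: 'c'
Reversed: opjacecc

opjacecc


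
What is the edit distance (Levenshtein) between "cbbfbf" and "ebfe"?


Computing edit distance: "cbbfbf" -> "ebfe"
DP table:
           e    b    f    e
      0    1    2    3    4
  c   1    1    2    3    4
  b   2    2    1    2    3
  b   3    3    2    2    3
  f   4    4    3    2    3
  b   5    5    4    3    3
  f   6    6    5    4    4
Edit distance = dp[6][4] = 4

4


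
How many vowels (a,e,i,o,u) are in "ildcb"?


Input: ildcb
Checking each character:
  'i' at position 0: vowel (running total: 1)
  'l' at position 1: consonant
  'd' at position 2: consonant
  'c' at position 3: consonant
  'b' at position 4: consonant
Total vowels: 1

1


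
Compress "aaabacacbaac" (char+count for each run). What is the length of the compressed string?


Input: aaabacacbaac
Runs:
  'a' x 3 => "a3"
  'b' x 1 => "b1"
  'a' x 1 => "a1"
  'c' x 1 => "c1"
  'a' x 1 => "a1"
  'c' x 1 => "c1"
  'b' x 1 => "b1"
  'a' x 2 => "a2"
  'c' x 1 => "c1"
Compressed: "a3b1a1c1a1c1b1a2c1"
Compressed length: 18

18


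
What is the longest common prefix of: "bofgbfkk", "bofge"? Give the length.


Words: bofgbfkk, bofge
  Position 0: all 'b' => match
  Position 1: all 'o' => match
  Position 2: all 'f' => match
  Position 3: all 'g' => match
  Position 4: ('b', 'e') => mismatch, stop
LCP = "bofg" (length 4)

4


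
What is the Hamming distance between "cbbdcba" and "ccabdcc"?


Comparing "cbbdcba" and "ccabdcc" position by position:
  Position 0: 'c' vs 'c' => same
  Position 1: 'b' vs 'c' => differ
  Position 2: 'b' vs 'a' => differ
  Position 3: 'd' vs 'b' => differ
  Position 4: 'c' vs 'd' => differ
  Position 5: 'b' vs 'c' => differ
  Position 6: 'a' vs 'c' => differ
Total differences (Hamming distance): 6

6


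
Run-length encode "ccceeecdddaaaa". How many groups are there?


Input: ccceeecdddaaaa
Scanning for consecutive runs:
  Group 1: 'c' x 3 (positions 0-2)
  Group 2: 'e' x 3 (positions 3-5)
  Group 3: 'c' x 1 (positions 6-6)
  Group 4: 'd' x 3 (positions 7-9)
  Group 5: 'a' x 4 (positions 10-13)
Total groups: 5

5


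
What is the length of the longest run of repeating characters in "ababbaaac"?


Input: "ababbaaac"
Scanning for longest run:
  Position 1 ('b'): new char, reset run to 1
  Position 2 ('a'): new char, reset run to 1
  Position 3 ('b'): new char, reset run to 1
  Position 4 ('b'): continues run of 'b', length=2
  Position 5 ('a'): new char, reset run to 1
  Position 6 ('a'): continues run of 'a', length=2
  Position 7 ('a'): continues run of 'a', length=3
  Position 8 ('c'): new char, reset run to 1
Longest run: 'a' with length 3

3


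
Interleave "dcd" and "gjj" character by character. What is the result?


Interleaving "dcd" and "gjj":
  Position 0: 'd' from first, 'g' from second => "dg"
  Position 1: 'c' from first, 'j' from second => "cj"
  Position 2: 'd' from first, 'j' from second => "dj"
Result: dgcjdj

dgcjdj


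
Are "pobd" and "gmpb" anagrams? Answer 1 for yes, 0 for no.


Strings: "pobd", "gmpb"
Sorted first:  bdop
Sorted second: bgmp
Differ at position 1: 'd' vs 'g' => not anagrams

0


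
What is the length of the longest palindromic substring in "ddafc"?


Input: "ddafc"
Checking substrings for palindromes:
  [0:2] "dd" (len 2) => palindrome
Longest palindromic substring: "dd" with length 2

2


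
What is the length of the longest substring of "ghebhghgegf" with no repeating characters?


Input: "ghebhghgegf"
Sliding window (track last position of each char):
  Position 0 ('g'): window [0,0] length 1 -- new best
  Position 1 ('h'): window [0,1] length 2 -- new best
  Position 2 ('e'): window [0,2] length 3 -- new best
  Position 3 ('b'): window [0,3] length 4 -- new best
  Position 4 ('h'): repeat (last at 1), move window start to 2
  Position 4 ('h'): window [2,4] length 3
  Position 5 ('g'): window [2,5] length 4
  Position 6 ('h'): repeat (last at 4), move window start to 5
  Position 6 ('h'): window [5,6] length 2
  Position 7 ('g'): repeat (last at 5), move window start to 6
  Position 7 ('g'): window [6,7] length 2
  Position 8 ('e'): window [6,8] length 3
  Position 9 ('g'): repeat (last at 7), move window start to 8
  Position 9 ('g'): window [8,9] length 2
  Position 10 ('f'): window [8,10] length 3
Longest substring with no repeats: "gheb" with length 4

4


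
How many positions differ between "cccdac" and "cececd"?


Comparing "cccdac" and "cececd" position by position:
  Position 0: 'c' vs 'c' => same
  Position 1: 'c' vs 'e' => DIFFER
  Position 2: 'c' vs 'c' => same
  Position 3: 'd' vs 'e' => DIFFER
  Position 4: 'a' vs 'c' => DIFFER
  Position 5: 'c' vs 'd' => DIFFER
Positions that differ: 4

4


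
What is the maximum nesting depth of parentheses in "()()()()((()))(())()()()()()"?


Input: "()()()()((()))(())()()()()()"
Tracking depth:
  Position 0 '(': depth becomes 1
  Position 1 ')': depth becomes 0
  Position 2 '(': depth becomes 1
  Position 3 ')': depth becomes 0
  Position 4 '(': depth becomes 1
  Position 5 ')': depth becomes 0
  Position 6 '(': depth becomes 1
  Position 7 ')': depth becomes 0
  Position 8 '(': depth becomes 1
  Position 9 '(': depth becomes 2
  Position 10 '(': depth becomes 3
  Position 11 ')': depth becomes 2
  Position 12 ')': depth becomes 1
  Position 13 ')': depth becomes 0
  Position 14 '(': depth becomes 1
  Position 15 '(': depth becomes 2
  Position 16 ')': depth becomes 1
  Position 17 ')': depth becomes 0
  Position 18 '(': depth becomes 1
  Position 19 ')': depth becomes 0
  Position 20 '(': depth becomes 1
  Position 21 ')': depth becomes 0
  Position 22 '(': depth becomes 1
  Position 23 ')': depth becomes 0
  Position 24 '(': depth becomes 1
  Position 25 ')': depth becomes 0
  Position 26 '(': depth becomes 1
  Position 27 ')': depth becomes 0
Maximum depth reached: 3

3


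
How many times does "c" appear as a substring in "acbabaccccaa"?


Searching for "c" in "acbabaccccaa"
Scanning each position:
  Position 0: "a" => no
  Position 1: "c" => MATCH
  Position 2: "b" => no
  Position 3: "a" => no
  Position 4: "b" => no
  Position 5: "a" => no
  Position 6: "c" => MATCH
  Position 7: "c" => MATCH
  Position 8: "c" => MATCH
  Position 9: "c" => MATCH
  Position 10: "a" => no
  Position 11: "a" => no
Total occurrences: 5

5


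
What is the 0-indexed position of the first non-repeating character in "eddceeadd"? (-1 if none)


Input: eddceeadd
Character frequencies:
  'a': 1
  'c': 1
  'd': 4
  'e': 3
Scanning left to right for freq == 1:
  Position 0 ('e'): freq=3, skip
  Position 1 ('d'): freq=4, skip
  Position 2 ('d'): freq=4, skip
  Position 3 ('c'): unique! => answer = 3

3


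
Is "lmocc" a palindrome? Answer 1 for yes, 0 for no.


Input: lmocc
Reversed: ccoml
  Compare pos 0 ('l') with pos 4 ('c'): MISMATCH
  Compare pos 1 ('m') with pos 3 ('c'): MISMATCH
Result: not a palindrome

0


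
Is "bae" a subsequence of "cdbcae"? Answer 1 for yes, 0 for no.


Check if "bae" is a subsequence of "cdbcae"
Greedy scan:
  Position 0 ('c'): no match needed
  Position 1 ('d'): no match needed
  Position 2 ('b'): matches sub[0] = 'b'
  Position 3 ('c'): no match needed
  Position 4 ('a'): matches sub[1] = 'a'
  Position 5 ('e'): matches sub[2] = 'e'
All 3 characters matched => is a subsequence

1


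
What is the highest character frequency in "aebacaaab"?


Input: aebacaaab
Character counts:
  'a': 5
  'b': 2
  'c': 1
  'e': 1
Maximum frequency: 5

5


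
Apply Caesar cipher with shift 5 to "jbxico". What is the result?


Caesar cipher: shift "jbxico" by 5
  'j' (pos 9) + 5 = pos 14 = 'o'
  'b' (pos 1) + 5 = pos 6 = 'g'
  'x' (pos 23) + 5 = pos 2 = 'c'
  'i' (pos 8) + 5 = pos 13 = 'n'
  'c' (pos 2) + 5 = pos 7 = 'h'
  'o' (pos 14) + 5 = pos 19 = 't'
Result: ogcnht

ogcnht


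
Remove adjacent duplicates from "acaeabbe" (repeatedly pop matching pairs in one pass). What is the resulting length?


Input: acaeabbe
Stack-based adjacent duplicate removal:
  Read 'a': push. Stack: a
  Read 'c': push. Stack: ac
  Read 'a': push. Stack: aca
  Read 'e': push. Stack: acae
  Read 'a': push. Stack: acaea
  Read 'b': push. Stack: acaeab
  Read 'b': matches stack top 'b' => pop. Stack: acaea
  Read 'e': push. Stack: acaeae
Final stack: "acaeae" (length 6)

6


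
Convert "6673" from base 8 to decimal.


Input: "6673" in base 8
Positional expansion:
  Digit '6' (value 6) x 8^3 = 3072
  Digit '6' (value 6) x 8^2 = 384
  Digit '7' (value 7) x 8^1 = 56
  Digit '3' (value 3) x 8^0 = 3
Sum = 3515

3515


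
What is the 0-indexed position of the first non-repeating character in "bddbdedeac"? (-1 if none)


Input: bddbdedeac
Character frequencies:
  'a': 1
  'b': 2
  'c': 1
  'd': 4
  'e': 2
Scanning left to right for freq == 1:
  Position 0 ('b'): freq=2, skip
  Position 1 ('d'): freq=4, skip
  Position 2 ('d'): freq=4, skip
  Position 3 ('b'): freq=2, skip
  Position 4 ('d'): freq=4, skip
  Position 5 ('e'): freq=2, skip
  Position 6 ('d'): freq=4, skip
  Position 7 ('e'): freq=2, skip
  Position 8 ('a'): unique! => answer = 8

8


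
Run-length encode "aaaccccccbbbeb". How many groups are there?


Input: aaaccccccbbbeb
Scanning for consecutive runs:
  Group 1: 'a' x 3 (positions 0-2)
  Group 2: 'c' x 6 (positions 3-8)
  Group 3: 'b' x 3 (positions 9-11)
  Group 4: 'e' x 1 (positions 12-12)
  Group 5: 'b' x 1 (positions 13-13)
Total groups: 5

5


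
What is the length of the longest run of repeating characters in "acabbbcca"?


Input: "acabbbcca"
Scanning for longest run:
  Position 1 ('c'): new char, reset run to 1
  Position 2 ('a'): new char, reset run to 1
  Position 3 ('b'): new char, reset run to 1
  Position 4 ('b'): continues run of 'b', length=2
  Position 5 ('b'): continues run of 'b', length=3
  Position 6 ('c'): new char, reset run to 1
  Position 7 ('c'): continues run of 'c', length=2
  Position 8 ('a'): new char, reset run to 1
Longest run: 'b' with length 3

3


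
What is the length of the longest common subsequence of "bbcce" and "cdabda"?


LCS of "bbcce" and "cdabda"
DP table:
           c    d    a    b    d    a
      0    0    0    0    0    0    0
  b   0    0    0    0    1    1    1
  b   0    0    0    0    1    1    1
  c   0    1    1    1    1    1    1
  c   0    1    1    1    1    1    1
  e   0    1    1    1    1    1    1
LCS length = dp[5][6] = 1

1


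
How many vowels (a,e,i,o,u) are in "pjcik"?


Input: pjcik
Checking each character:
  'p' at position 0: consonant
  'j' at position 1: consonant
  'c' at position 2: consonant
  'i' at position 3: vowel (running total: 1)
  'k' at position 4: consonant
Total vowels: 1

1


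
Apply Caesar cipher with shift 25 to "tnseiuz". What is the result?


Caesar cipher: shift "tnseiuz" by 25
  't' (pos 19) + 25 = pos 18 = 's'
  'n' (pos 13) + 25 = pos 12 = 'm'
  's' (pos 18) + 25 = pos 17 = 'r'
  'e' (pos 4) + 25 = pos 3 = 'd'
  'i' (pos 8) + 25 = pos 7 = 'h'
  'u' (pos 20) + 25 = pos 19 = 't'
  'z' (pos 25) + 25 = pos 24 = 'y'
Result: smrdhty

smrdhty


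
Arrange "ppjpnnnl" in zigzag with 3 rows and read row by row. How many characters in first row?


Zigzag "ppjpnnnl" into 3 rows:
Placing characters:
  'p' => row 0
  'p' => row 1
  'j' => row 2
  'p' => row 1
  'n' => row 0
  'n' => row 1
  'n' => row 2
  'l' => row 1
Rows:
  Row 0: "pn"
  Row 1: "ppnl"
  Row 2: "jn"
First row length: 2

2


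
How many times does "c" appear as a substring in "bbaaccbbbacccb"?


Searching for "c" in "bbaaccbbbacccb"
Scanning each position:
  Position 0: "b" => no
  Position 1: "b" => no
  Position 2: "a" => no
  Position 3: "a" => no
  Position 4: "c" => MATCH
  Position 5: "c" => MATCH
  Position 6: "b" => no
  Position 7: "b" => no
  Position 8: "b" => no
  Position 9: "a" => no
  Position 10: "c" => MATCH
  Position 11: "c" => MATCH
  Position 12: "c" => MATCH
  Position 13: "b" => no
Total occurrences: 5

5


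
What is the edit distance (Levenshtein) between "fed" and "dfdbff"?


Computing edit distance: "fed" -> "dfdbff"
DP table:
           d    f    d    b    f    f
      0    1    2    3    4    5    6
  f   1    1    1    2    3    4    5
  e   2    2    2    2    3    4    5
  d   3    2    3    2    3    4    5
Edit distance = dp[3][6] = 5

5


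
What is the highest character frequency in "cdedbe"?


Input: cdedbe
Character counts:
  'b': 1
  'c': 1
  'd': 2
  'e': 2
Maximum frequency: 2

2


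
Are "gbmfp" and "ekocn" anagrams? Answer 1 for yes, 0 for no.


Strings: "gbmfp", "ekocn"
Sorted first:  bfgmp
Sorted second: cekno
Differ at position 0: 'b' vs 'c' => not anagrams

0


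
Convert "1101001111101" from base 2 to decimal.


Input: "1101001111101" in base 2
Positional expansion:
  Digit '1' (value 1) x 2^12 = 4096
  Digit '1' (value 1) x 2^11 = 2048
  Digit '0' (value 0) x 2^10 = 0
  Digit '1' (value 1) x 2^9 = 512
  Digit '0' (value 0) x 2^8 = 0
  Digit '0' (value 0) x 2^7 = 0
  Digit '1' (value 1) x 2^6 = 64
  Digit '1' (value 1) x 2^5 = 32
  Digit '1' (value 1) x 2^4 = 16
  Digit '1' (value 1) x 2^3 = 8
  Digit '1' (value 1) x 2^2 = 4
  Digit '0' (value 0) x 2^1 = 0
  Digit '1' (value 1) x 2^0 = 1
Sum = 6781

6781


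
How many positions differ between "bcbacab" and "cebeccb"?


Comparing "bcbacab" and "cebeccb" position by position:
  Position 0: 'b' vs 'c' => DIFFER
  Position 1: 'c' vs 'e' => DIFFER
  Position 2: 'b' vs 'b' => same
  Position 3: 'a' vs 'e' => DIFFER
  Position 4: 'c' vs 'c' => same
  Position 5: 'a' vs 'c' => DIFFER
  Position 6: 'b' vs 'b' => same
Positions that differ: 4

4


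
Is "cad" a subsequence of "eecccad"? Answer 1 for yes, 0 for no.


Check if "cad" is a subsequence of "eecccad"
Greedy scan:
  Position 0 ('e'): no match needed
  Position 1 ('e'): no match needed
  Position 2 ('c'): matches sub[0] = 'c'
  Position 3 ('c'): no match needed
  Position 4 ('c'): no match needed
  Position 5 ('a'): matches sub[1] = 'a'
  Position 6 ('d'): matches sub[2] = 'd'
All 3 characters matched => is a subsequence

1


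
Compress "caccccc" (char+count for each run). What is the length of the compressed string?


Input: caccccc
Runs:
  'c' x 1 => "c1"
  'a' x 1 => "a1"
  'c' x 5 => "c5"
Compressed: "c1a1c5"
Compressed length: 6

6


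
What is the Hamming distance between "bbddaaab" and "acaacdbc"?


Comparing "bbddaaab" and "acaacdbc" position by position:
  Position 0: 'b' vs 'a' => differ
  Position 1: 'b' vs 'c' => differ
  Position 2: 'd' vs 'a' => differ
  Position 3: 'd' vs 'a' => differ
  Position 4: 'a' vs 'c' => differ
  Position 5: 'a' vs 'd' => differ
  Position 6: 'a' vs 'b' => differ
  Position 7: 'b' vs 'c' => differ
Total differences (Hamming distance): 8

8


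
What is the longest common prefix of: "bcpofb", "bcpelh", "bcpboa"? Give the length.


Words: bcpofb, bcpelh, bcpboa
  Position 0: all 'b' => match
  Position 1: all 'c' => match
  Position 2: all 'p' => match
  Position 3: ('o', 'e', 'b') => mismatch, stop
LCP = "bcp" (length 3)

3


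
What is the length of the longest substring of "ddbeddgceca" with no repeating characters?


Input: "ddbeddgceca"
Sliding window (track last position of each char):
  Position 0 ('d'): window [0,0] length 1 -- new best
  Position 1 ('d'): repeat (last at 0), move window start to 1
  Position 1 ('d'): window [1,1] length 1
  Position 2 ('b'): window [1,2] length 2 -- new best
  Position 3 ('e'): window [1,3] length 3 -- new best
  Position 4 ('d'): repeat (last at 1), move window start to 2
  Position 4 ('d'): window [2,4] length 3
  Position 5 ('d'): repeat (last at 4), move window start to 5
  Position 5 ('d'): window [5,5] length 1
  Position 6 ('g'): window [5,6] length 2
  Position 7 ('c'): window [5,7] length 3
  Position 8 ('e'): window [5,8] length 4 -- new best
  Position 9 ('c'): repeat (last at 7), move window start to 8
  Position 9 ('c'): window [8,9] length 2
  Position 10 ('a'): window [8,10] length 3
Longest substring with no repeats: "dgce" with length 4

4


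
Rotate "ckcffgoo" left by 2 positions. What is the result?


Input: "ckcffgoo", rotate left by 2
First 2 characters: "ck"
Remaining characters: "cffgoo"
Concatenate remaining + first: "cffgoo" + "ck" = "cffgoock"

cffgoock


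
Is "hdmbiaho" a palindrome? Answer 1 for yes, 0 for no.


Input: hdmbiaho
Reversed: ohaibmdh
  Compare pos 0 ('h') with pos 7 ('o'): MISMATCH
  Compare pos 1 ('d') with pos 6 ('h'): MISMATCH
  Compare pos 2 ('m') with pos 5 ('a'): MISMATCH
  Compare pos 3 ('b') with pos 4 ('i'): MISMATCH
Result: not a palindrome

0


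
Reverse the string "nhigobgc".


Input: nhigobgc
Reading characters right to left:
  Position 7: 'c'
  Position 6: 'g'
  Position 5: 'b'
  Position 4: 'o'
  Position 3: 'g'
  Position 2: 'i'
  Position 1: 'h'
  Position 0: 'n'
Reversed: cgbogihn

cgbogihn


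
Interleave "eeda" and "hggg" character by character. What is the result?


Interleaving "eeda" and "hggg":
  Position 0: 'e' from first, 'h' from second => "eh"
  Position 1: 'e' from first, 'g' from second => "eg"
  Position 2: 'd' from first, 'g' from second => "dg"
  Position 3: 'a' from first, 'g' from second => "ag"
Result: ehegdgag

ehegdgag


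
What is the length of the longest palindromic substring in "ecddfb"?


Input: "ecddfb"
Checking substrings for palindromes:
  [2:4] "dd" (len 2) => palindrome
Longest palindromic substring: "dd" with length 2

2


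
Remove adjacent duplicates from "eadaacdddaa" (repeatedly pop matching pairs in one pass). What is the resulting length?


Input: eadaacdddaa
Stack-based adjacent duplicate removal:
  Read 'e': push. Stack: e
  Read 'a': push. Stack: ea
  Read 'd': push. Stack: ead
  Read 'a': push. Stack: eada
  Read 'a': matches stack top 'a' => pop. Stack: ead
  Read 'c': push. Stack: eadc
  Read 'd': push. Stack: eadcd
  Read 'd': matches stack top 'd' => pop. Stack: eadc
  Read 'd': push. Stack: eadcd
  Read 'a': push. Stack: eadcda
  Read 'a': matches stack top 'a' => pop. Stack: eadcd
Final stack: "eadcd" (length 5)

5


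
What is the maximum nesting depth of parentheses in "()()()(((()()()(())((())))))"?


Input: "()()()(((()()()(())((())))))"
Tracking depth:
  Position 0 '(': depth becomes 1
  Position 1 ')': depth becomes 0
  Position 2 '(': depth becomes 1
  Position 3 ')': depth becomes 0
  Position 4 '(': depth becomes 1
  Position 5 ')': depth becomes 0
  Position 6 '(': depth becomes 1
  Position 7 '(': depth becomes 2
  Position 8 '(': depth becomes 3
  Position 9 '(': depth becomes 4
  Position 10 ')': depth becomes 3
  Position 11 '(': depth becomes 4
  Position 12 ')': depth becomes 3
  Position 13 '(': depth becomes 4
  Position 14 ')': depth becomes 3
  Position 15 '(': depth becomes 4
  Position 16 '(': depth becomes 5
  Position 17 ')': depth becomes 4
  Position 18 ')': depth becomes 3
  Position 19 '(': depth becomes 4
  Position 20 '(': depth becomes 5
  Position 21 '(': depth becomes 6
  Position 22 ')': depth becomes 5
  Position 23 ')': depth becomes 4
  Position 24 ')': depth becomes 3
  Position 25 ')': depth becomes 2
  Position 26 ')': depth becomes 1
  Position 27 ')': depth becomes 0
Maximum depth reached: 6

6


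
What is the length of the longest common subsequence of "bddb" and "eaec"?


LCS of "bddb" and "eaec"
DP table:
           e    a    e    c
      0    0    0    0    0
  b   0    0    0    0    0
  d   0    0    0    0    0
  d   0    0    0    0    0
  b   0    0    0    0    0
LCS length = dp[4][4] = 0

0


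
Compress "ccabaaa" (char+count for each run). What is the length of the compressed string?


Input: ccabaaa
Runs:
  'c' x 2 => "c2"
  'a' x 1 => "a1"
  'b' x 1 => "b1"
  'a' x 3 => "a3"
Compressed: "c2a1b1a3"
Compressed length: 8

8


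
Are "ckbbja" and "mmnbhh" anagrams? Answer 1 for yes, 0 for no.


Strings: "ckbbja", "mmnbhh"
Sorted first:  abbcjk
Sorted second: bhhmmn
Differ at position 0: 'a' vs 'b' => not anagrams

0


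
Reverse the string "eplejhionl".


Input: eplejhionl
Reading characters right to left:
  Position 9: 'l'
  Position 8: 'n'
  Position 7: 'o'
  Position 6: 'i'
  Position 5: 'h'
  Position 4: 'j'
  Position 3: 'e'
  Position 2: 'l'
  Position 1: 'p'
  Position 0: 'e'
Reversed: lnoihjelpe

lnoihjelpe


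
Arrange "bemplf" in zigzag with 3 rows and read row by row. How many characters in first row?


Zigzag "bemplf" into 3 rows:
Placing characters:
  'b' => row 0
  'e' => row 1
  'm' => row 2
  'p' => row 1
  'l' => row 0
  'f' => row 1
Rows:
  Row 0: "bl"
  Row 1: "epf"
  Row 2: "m"
First row length: 2

2


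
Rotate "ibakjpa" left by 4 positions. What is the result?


Input: "ibakjpa", rotate left by 4
First 4 characters: "ibak"
Remaining characters: "jpa"
Concatenate remaining + first: "jpa" + "ibak" = "jpaibak"

jpaibak


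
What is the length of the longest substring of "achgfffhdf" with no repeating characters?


Input: "achgfffhdf"
Sliding window (track last position of each char):
  Position 0 ('a'): window [0,0] length 1 -- new best
  Position 1 ('c'): window [0,1] length 2 -- new best
  Position 2 ('h'): window [0,2] length 3 -- new best
  Position 3 ('g'): window [0,3] length 4 -- new best
  Position 4 ('f'): window [0,4] length 5 -- new best
  Position 5 ('f'): repeat (last at 4), move window start to 5
  Position 5 ('f'): window [5,5] length 1
  Position 6 ('f'): repeat (last at 5), move window start to 6
  Position 6 ('f'): window [6,6] length 1
  Position 7 ('h'): window [6,7] length 2
  Position 8 ('d'): window [6,8] length 3
  Position 9 ('f'): repeat (last at 6), move window start to 7
  Position 9 ('f'): window [7,9] length 3
Longest substring with no repeats: "achgf" with length 5

5


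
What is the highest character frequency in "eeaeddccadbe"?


Input: eeaeddccadbe
Character counts:
  'a': 2
  'b': 1
  'c': 2
  'd': 3
  'e': 4
Maximum frequency: 4

4


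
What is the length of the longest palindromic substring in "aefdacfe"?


Input: "aefdacfe"
Checking substrings for palindromes:
  No multi-char palindromic substrings found
Longest palindromic substring: "a" with length 1

1


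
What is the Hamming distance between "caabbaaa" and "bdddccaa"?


Comparing "caabbaaa" and "bdddccaa" position by position:
  Position 0: 'c' vs 'b' => differ
  Position 1: 'a' vs 'd' => differ
  Position 2: 'a' vs 'd' => differ
  Position 3: 'b' vs 'd' => differ
  Position 4: 'b' vs 'c' => differ
  Position 5: 'a' vs 'c' => differ
  Position 6: 'a' vs 'a' => same
  Position 7: 'a' vs 'a' => same
Total differences (Hamming distance): 6

6


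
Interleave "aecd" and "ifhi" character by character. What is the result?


Interleaving "aecd" and "ifhi":
  Position 0: 'a' from first, 'i' from second => "ai"
  Position 1: 'e' from first, 'f' from second => "ef"
  Position 2: 'c' from first, 'h' from second => "ch"
  Position 3: 'd' from first, 'i' from second => "di"
Result: aiefchdi

aiefchdi


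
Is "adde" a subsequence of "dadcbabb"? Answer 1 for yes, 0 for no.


Check if "adde" is a subsequence of "dadcbabb"
Greedy scan:
  Position 0 ('d'): no match needed
  Position 1 ('a'): matches sub[0] = 'a'
  Position 2 ('d'): matches sub[1] = 'd'
  Position 3 ('c'): no match needed
  Position 4 ('b'): no match needed
  Position 5 ('a'): no match needed
  Position 6 ('b'): no match needed
  Position 7 ('b'): no match needed
Only matched 2/4 characters => not a subsequence

0


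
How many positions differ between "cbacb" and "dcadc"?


Comparing "cbacb" and "dcadc" position by position:
  Position 0: 'c' vs 'd' => DIFFER
  Position 1: 'b' vs 'c' => DIFFER
  Position 2: 'a' vs 'a' => same
  Position 3: 'c' vs 'd' => DIFFER
  Position 4: 'b' vs 'c' => DIFFER
Positions that differ: 4

4


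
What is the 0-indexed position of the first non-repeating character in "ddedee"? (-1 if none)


Input: ddedee
Character frequencies:
  'd': 3
  'e': 3
Scanning left to right for freq == 1:
  Position 0 ('d'): freq=3, skip
  Position 1 ('d'): freq=3, skip
  Position 2 ('e'): freq=3, skip
  Position 3 ('d'): freq=3, skip
  Position 4 ('e'): freq=3, skip
  Position 5 ('e'): freq=3, skip
  No unique character found => answer = -1

-1


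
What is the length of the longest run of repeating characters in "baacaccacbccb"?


Input: "baacaccacbccb"
Scanning for longest run:
  Position 1 ('a'): new char, reset run to 1
  Position 2 ('a'): continues run of 'a', length=2
  Position 3 ('c'): new char, reset run to 1
  Position 4 ('a'): new char, reset run to 1
  Position 5 ('c'): new char, reset run to 1
  Position 6 ('c'): continues run of 'c', length=2
  Position 7 ('a'): new char, reset run to 1
  Position 8 ('c'): new char, reset run to 1
  Position 9 ('b'): new char, reset run to 1
  Position 10 ('c'): new char, reset run to 1
  Position 11 ('c'): continues run of 'c', length=2
  Position 12 ('b'): new char, reset run to 1
Longest run: 'a' with length 2

2


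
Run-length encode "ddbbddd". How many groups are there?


Input: ddbbddd
Scanning for consecutive runs:
  Group 1: 'd' x 2 (positions 0-1)
  Group 2: 'b' x 2 (positions 2-3)
  Group 3: 'd' x 3 (positions 4-6)
Total groups: 3

3


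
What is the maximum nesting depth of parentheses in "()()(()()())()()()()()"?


Input: "()()(()()())()()()()()"
Tracking depth:
  Position 0 '(': depth becomes 1
  Position 1 ')': depth becomes 0
  Position 2 '(': depth becomes 1
  Position 3 ')': depth becomes 0
  Position 4 '(': depth becomes 1
  Position 5 '(': depth becomes 2
  Position 6 ')': depth becomes 1
  Position 7 '(': depth becomes 2
  Position 8 ')': depth becomes 1
  Position 9 '(': depth becomes 2
  Position 10 ')': depth becomes 1
  Position 11 ')': depth becomes 0
  Position 12 '(': depth becomes 1
  Position 13 ')': depth becomes 0
  Position 14 '(': depth becomes 1
  Position 15 ')': depth becomes 0
  Position 16 '(': depth becomes 1
  Position 17 ')': depth becomes 0
  Position 18 '(': depth becomes 1
  Position 19 ')': depth becomes 0
  Position 20 '(': depth becomes 1
  Position 21 ')': depth becomes 0
Maximum depth reached: 2

2


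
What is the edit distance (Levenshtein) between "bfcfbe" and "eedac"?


Computing edit distance: "bfcfbe" -> "eedac"
DP table:
           e    e    d    a    c
      0    1    2    3    4    5
  b   1    1    2    3    4    5
  f   2    2    2    3    4    5
  c   3    3    3    3    4    4
  f   4    4    4    4    4    5
  b   5    5    5    5    5    5
  e   6    5    5    6    6    6
Edit distance = dp[6][5] = 6

6


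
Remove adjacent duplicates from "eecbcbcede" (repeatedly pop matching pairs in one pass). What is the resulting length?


Input: eecbcbcede
Stack-based adjacent duplicate removal:
  Read 'e': push. Stack: e
  Read 'e': matches stack top 'e' => pop. Stack: (empty)
  Read 'c': push. Stack: c
  Read 'b': push. Stack: cb
  Read 'c': push. Stack: cbc
  Read 'b': push. Stack: cbcb
  Read 'c': push. Stack: cbcbc
  Read 'e': push. Stack: cbcbce
  Read 'd': push. Stack: cbcbced
  Read 'e': push. Stack: cbcbcede
Final stack: "cbcbcede" (length 8)

8


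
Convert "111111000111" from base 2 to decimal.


Input: "111111000111" in base 2
Positional expansion:
  Digit '1' (value 1) x 2^11 = 2048
  Digit '1' (value 1) x 2^10 = 1024
  Digit '1' (value 1) x 2^9 = 512
  Digit '1' (value 1) x 2^8 = 256
  Digit '1' (value 1) x 2^7 = 128
  Digit '1' (value 1) x 2^6 = 64
  Digit '0' (value 0) x 2^5 = 0
  Digit '0' (value 0) x 2^4 = 0
  Digit '0' (value 0) x 2^3 = 0
  Digit '1' (value 1) x 2^2 = 4
  Digit '1' (value 1) x 2^1 = 2
  Digit '1' (value 1) x 2^0 = 1
Sum = 4039

4039


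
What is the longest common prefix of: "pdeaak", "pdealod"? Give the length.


Words: pdeaak, pdealod
  Position 0: all 'p' => match
  Position 1: all 'd' => match
  Position 2: all 'e' => match
  Position 3: all 'a' => match
  Position 4: ('a', 'l') => mismatch, stop
LCP = "pdea" (length 4)

4


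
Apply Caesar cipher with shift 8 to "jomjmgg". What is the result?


Caesar cipher: shift "jomjmgg" by 8
  'j' (pos 9) + 8 = pos 17 = 'r'
  'o' (pos 14) + 8 = pos 22 = 'w'
  'm' (pos 12) + 8 = pos 20 = 'u'
  'j' (pos 9) + 8 = pos 17 = 'r'
  'm' (pos 12) + 8 = pos 20 = 'u'
  'g' (pos 6) + 8 = pos 14 = 'o'
  'g' (pos 6) + 8 = pos 14 = 'o'
Result: rwuruoo

rwuruoo


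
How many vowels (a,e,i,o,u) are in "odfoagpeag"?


Input: odfoagpeag
Checking each character:
  'o' at position 0: vowel (running total: 1)
  'd' at position 1: consonant
  'f' at position 2: consonant
  'o' at position 3: vowel (running total: 2)
  'a' at position 4: vowel (running total: 3)
  'g' at position 5: consonant
  'p' at position 6: consonant
  'e' at position 7: vowel (running total: 4)
  'a' at position 8: vowel (running total: 5)
  'g' at position 9: consonant
Total vowels: 5

5


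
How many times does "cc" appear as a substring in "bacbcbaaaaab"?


Searching for "cc" in "bacbcbaaaaab"
Scanning each position:
  Position 0: "ba" => no
  Position 1: "ac" => no
  Position 2: "cb" => no
  Position 3: "bc" => no
  Position 4: "cb" => no
  Position 5: "ba" => no
  Position 6: "aa" => no
  Position 7: "aa" => no
  Position 8: "aa" => no
  Position 9: "aa" => no
  Position 10: "ab" => no
Total occurrences: 0

0


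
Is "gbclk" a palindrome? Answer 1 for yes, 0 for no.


Input: gbclk
Reversed: klcbg
  Compare pos 0 ('g') with pos 4 ('k'): MISMATCH
  Compare pos 1 ('b') with pos 3 ('l'): MISMATCH
Result: not a palindrome

0


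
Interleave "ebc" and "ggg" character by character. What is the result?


Interleaving "ebc" and "ggg":
  Position 0: 'e' from first, 'g' from second => "eg"
  Position 1: 'b' from first, 'g' from second => "bg"
  Position 2: 'c' from first, 'g' from second => "cg"
Result: egbgcg

egbgcg


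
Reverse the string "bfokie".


Input: bfokie
Reading characters right to left:
  Position 5: 'e'
  Position 4: 'i'
  Position 3: 'k'
  Position 2: 'o'
  Position 1: 'f'
  Position 0: 'b'
Reversed: eikofb

eikofb


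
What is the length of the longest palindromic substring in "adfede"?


Input: "adfede"
Checking substrings for palindromes:
  [3:6] "ede" (len 3) => palindrome
Longest palindromic substring: "ede" with length 3

3


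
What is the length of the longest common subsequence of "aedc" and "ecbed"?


LCS of "aedc" and "ecbed"
DP table:
           e    c    b    e    d
      0    0    0    0    0    0
  a   0    0    0    0    0    0
  e   0    1    1    1    1    1
  d   0    1    1    1    1    2
  c   0    1    2    2    2    2
LCS length = dp[4][5] = 2

2


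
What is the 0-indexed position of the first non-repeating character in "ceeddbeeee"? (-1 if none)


Input: ceeddbeeee
Character frequencies:
  'b': 1
  'c': 1
  'd': 2
  'e': 6
Scanning left to right for freq == 1:
  Position 0 ('c'): unique! => answer = 0

0


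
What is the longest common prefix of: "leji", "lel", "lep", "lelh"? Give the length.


Words: leji, lel, lep, lelh
  Position 0: all 'l' => match
  Position 1: all 'e' => match
  Position 2: ('j', 'l', 'p', 'l') => mismatch, stop
LCP = "le" (length 2)

2


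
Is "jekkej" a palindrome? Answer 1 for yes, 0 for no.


Input: jekkej
Reversed: jekkej
  Compare pos 0 ('j') with pos 5 ('j'): match
  Compare pos 1 ('e') with pos 4 ('e'): match
  Compare pos 2 ('k') with pos 3 ('k'): match
Result: palindrome

1


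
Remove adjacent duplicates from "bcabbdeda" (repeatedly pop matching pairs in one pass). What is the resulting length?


Input: bcabbdeda
Stack-based adjacent duplicate removal:
  Read 'b': push. Stack: b
  Read 'c': push. Stack: bc
  Read 'a': push. Stack: bca
  Read 'b': push. Stack: bcab
  Read 'b': matches stack top 'b' => pop. Stack: bca
  Read 'd': push. Stack: bcad
  Read 'e': push. Stack: bcade
  Read 'd': push. Stack: bcaded
  Read 'a': push. Stack: bcadeda
Final stack: "bcadeda" (length 7)

7


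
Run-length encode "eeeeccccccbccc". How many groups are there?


Input: eeeeccccccbccc
Scanning for consecutive runs:
  Group 1: 'e' x 4 (positions 0-3)
  Group 2: 'c' x 6 (positions 4-9)
  Group 3: 'b' x 1 (positions 10-10)
  Group 4: 'c' x 3 (positions 11-13)
Total groups: 4

4


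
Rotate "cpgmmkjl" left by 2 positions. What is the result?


Input: "cpgmmkjl", rotate left by 2
First 2 characters: "cp"
Remaining characters: "gmmkjl"
Concatenate remaining + first: "gmmkjl" + "cp" = "gmmkjlcp"

gmmkjlcp


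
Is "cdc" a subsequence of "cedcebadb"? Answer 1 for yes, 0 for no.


Check if "cdc" is a subsequence of "cedcebadb"
Greedy scan:
  Position 0 ('c'): matches sub[0] = 'c'
  Position 1 ('e'): no match needed
  Position 2 ('d'): matches sub[1] = 'd'
  Position 3 ('c'): matches sub[2] = 'c'
  Position 4 ('e'): no match needed
  Position 5 ('b'): no match needed
  Position 6 ('a'): no match needed
  Position 7 ('d'): no match needed
  Position 8 ('b'): no match needed
All 3 characters matched => is a subsequence

1


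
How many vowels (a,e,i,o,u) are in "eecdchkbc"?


Input: eecdchkbc
Checking each character:
  'e' at position 0: vowel (running total: 1)
  'e' at position 1: vowel (running total: 2)
  'c' at position 2: consonant
  'd' at position 3: consonant
  'c' at position 4: consonant
  'h' at position 5: consonant
  'k' at position 6: consonant
  'b' at position 7: consonant
  'c' at position 8: consonant
Total vowels: 2

2


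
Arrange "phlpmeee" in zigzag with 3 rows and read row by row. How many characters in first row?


Zigzag "phlpmeee" into 3 rows:
Placing characters:
  'p' => row 0
  'h' => row 1
  'l' => row 2
  'p' => row 1
  'm' => row 0
  'e' => row 1
  'e' => row 2
  'e' => row 1
Rows:
  Row 0: "pm"
  Row 1: "hpee"
  Row 2: "le"
First row length: 2

2


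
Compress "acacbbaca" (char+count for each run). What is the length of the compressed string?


Input: acacbbaca
Runs:
  'a' x 1 => "a1"
  'c' x 1 => "c1"
  'a' x 1 => "a1"
  'c' x 1 => "c1"
  'b' x 2 => "b2"
  'a' x 1 => "a1"
  'c' x 1 => "c1"
  'a' x 1 => "a1"
Compressed: "a1c1a1c1b2a1c1a1"
Compressed length: 16

16


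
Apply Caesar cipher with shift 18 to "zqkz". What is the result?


Caesar cipher: shift "zqkz" by 18
  'z' (pos 25) + 18 = pos 17 = 'r'
  'q' (pos 16) + 18 = pos 8 = 'i'
  'k' (pos 10) + 18 = pos 2 = 'c'
  'z' (pos 25) + 18 = pos 17 = 'r'
Result: ricr

ricr


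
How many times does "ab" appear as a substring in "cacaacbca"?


Searching for "ab" in "cacaacbca"
Scanning each position:
  Position 0: "ca" => no
  Position 1: "ac" => no
  Position 2: "ca" => no
  Position 3: "aa" => no
  Position 4: "ac" => no
  Position 5: "cb" => no
  Position 6: "bc" => no
  Position 7: "ca" => no
Total occurrences: 0

0


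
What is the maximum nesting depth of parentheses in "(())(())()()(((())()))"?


Input: "(())(())()()(((())()))"
Tracking depth:
  Position 0 '(': depth becomes 1
  Position 1 '(': depth becomes 2
  Position 2 ')': depth becomes 1
  Position 3 ')': depth becomes 0
  Position 4 '(': depth becomes 1
  Position 5 '(': depth becomes 2
  Position 6 ')': depth becomes 1
  Position 7 ')': depth becomes 0
  Position 8 '(': depth becomes 1
  Position 9 ')': depth becomes 0
  Position 10 '(': depth becomes 1
  Position 11 ')': depth becomes 0
  Position 12 '(': depth becomes 1
  Position 13 '(': depth becomes 2
  Position 14 '(': depth becomes 3
  Position 15 '(': depth becomes 4
  Position 16 ')': depth becomes 3
  Position 17 ')': depth becomes 2
  Position 18 '(': depth becomes 3
  Position 19 ')': depth becomes 2
  Position 20 ')': depth becomes 1
  Position 21 ')': depth becomes 0
Maximum depth reached: 4

4


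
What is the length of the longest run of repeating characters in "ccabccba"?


Input: "ccabccba"
Scanning for longest run:
  Position 1 ('c'): continues run of 'c', length=2
  Position 2 ('a'): new char, reset run to 1
  Position 3 ('b'): new char, reset run to 1
  Position 4 ('c'): new char, reset run to 1
  Position 5 ('c'): continues run of 'c', length=2
  Position 6 ('b'): new char, reset run to 1
  Position 7 ('a'): new char, reset run to 1
Longest run: 'c' with length 2

2


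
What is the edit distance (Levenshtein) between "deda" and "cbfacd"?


Computing edit distance: "deda" -> "cbfacd"
DP table:
           c    b    f    a    c    d
      0    1    2    3    4    5    6
  d   1    1    2    3    4    5    5
  e   2    2    2    3    4    5    6
  d   3    3    3    3    4    5    5
  a   4    4    4    4    3    4    5
Edit distance = dp[4][6] = 5

5


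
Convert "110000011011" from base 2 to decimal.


Input: "110000011011" in base 2
Positional expansion:
  Digit '1' (value 1) x 2^11 = 2048
  Digit '1' (value 1) x 2^10 = 1024
  Digit '0' (value 0) x 2^9 = 0
  Digit '0' (value 0) x 2^8 = 0
  Digit '0' (value 0) x 2^7 = 0
  Digit '0' (value 0) x 2^6 = 0
  Digit '0' (value 0) x 2^5 = 0
  Digit '1' (value 1) x 2^4 = 16
  Digit '1' (value 1) x 2^3 = 8
  Digit '0' (value 0) x 2^2 = 0
  Digit '1' (value 1) x 2^1 = 2
  Digit '1' (value 1) x 2^0 = 1
Sum = 3099

3099


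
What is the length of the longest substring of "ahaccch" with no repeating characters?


Input: "ahaccch"
Sliding window (track last position of each char):
  Position 0 ('a'): window [0,0] length 1 -- new best
  Position 1 ('h'): window [0,1] length 2 -- new best
  Position 2 ('a'): repeat (last at 0), move window start to 1
  Position 2 ('a'): window [1,2] length 2
  Position 3 ('c'): window [1,3] length 3 -- new best
  Position 4 ('c'): repeat (last at 3), move window start to 4
  Position 4 ('c'): window [4,4] length 1
  Position 5 ('c'): repeat (last at 4), move window start to 5
  Position 5 ('c'): window [5,5] length 1
  Position 6 ('h'): window [5,6] length 2
Longest substring with no repeats: "hac" with length 3

3
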